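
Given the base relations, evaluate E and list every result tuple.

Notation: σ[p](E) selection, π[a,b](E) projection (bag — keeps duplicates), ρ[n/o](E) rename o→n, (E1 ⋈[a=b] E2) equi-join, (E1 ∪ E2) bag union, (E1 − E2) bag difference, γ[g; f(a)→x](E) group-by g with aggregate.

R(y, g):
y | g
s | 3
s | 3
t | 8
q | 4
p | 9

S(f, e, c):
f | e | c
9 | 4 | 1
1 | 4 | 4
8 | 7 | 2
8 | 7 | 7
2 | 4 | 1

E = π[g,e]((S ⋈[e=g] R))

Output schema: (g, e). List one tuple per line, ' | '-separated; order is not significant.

Per-node cardinality:
  S → 5
  R → 5
  (S ⋈[e=g] R) → 3
  π[g,e]((S ⋈[e=g] R)) → 3

== RESULT ==
g | e
4 | 4
4 | 4
4 | 4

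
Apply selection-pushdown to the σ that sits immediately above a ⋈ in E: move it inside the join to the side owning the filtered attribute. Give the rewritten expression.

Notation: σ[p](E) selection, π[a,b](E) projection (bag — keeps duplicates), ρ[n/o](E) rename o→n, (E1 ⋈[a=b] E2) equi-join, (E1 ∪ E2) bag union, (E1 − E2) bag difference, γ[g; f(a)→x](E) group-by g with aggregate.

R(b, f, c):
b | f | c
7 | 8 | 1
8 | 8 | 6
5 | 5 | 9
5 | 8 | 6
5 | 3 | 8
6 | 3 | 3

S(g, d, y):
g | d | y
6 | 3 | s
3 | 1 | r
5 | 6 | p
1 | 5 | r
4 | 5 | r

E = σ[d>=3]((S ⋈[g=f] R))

σ filters on d, owned by the left side.
E' = (σ[d>=3](S) ⋈[g=f] R)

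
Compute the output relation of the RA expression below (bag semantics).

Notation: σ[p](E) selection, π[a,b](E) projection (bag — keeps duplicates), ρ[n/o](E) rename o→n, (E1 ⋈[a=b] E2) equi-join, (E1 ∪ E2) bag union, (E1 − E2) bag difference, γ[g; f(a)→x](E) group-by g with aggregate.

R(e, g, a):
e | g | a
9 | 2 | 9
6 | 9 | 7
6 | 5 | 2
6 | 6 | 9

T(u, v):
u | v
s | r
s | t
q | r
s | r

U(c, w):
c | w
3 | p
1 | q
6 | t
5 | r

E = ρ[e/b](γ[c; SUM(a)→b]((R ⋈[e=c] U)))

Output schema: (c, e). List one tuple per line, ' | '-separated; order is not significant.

Stepwise |·|:
  R → 4
  U → 4
  (R ⋈[e=c] U) → 3
  γ[c; SUM(a)→b]((R ⋈[e=c] U)) → 1
  ρ[e/b](γ[c; SUM(a)→b]((R ⋈[e=c] U))) → 1

== RESULT ==
c | e
6 | 18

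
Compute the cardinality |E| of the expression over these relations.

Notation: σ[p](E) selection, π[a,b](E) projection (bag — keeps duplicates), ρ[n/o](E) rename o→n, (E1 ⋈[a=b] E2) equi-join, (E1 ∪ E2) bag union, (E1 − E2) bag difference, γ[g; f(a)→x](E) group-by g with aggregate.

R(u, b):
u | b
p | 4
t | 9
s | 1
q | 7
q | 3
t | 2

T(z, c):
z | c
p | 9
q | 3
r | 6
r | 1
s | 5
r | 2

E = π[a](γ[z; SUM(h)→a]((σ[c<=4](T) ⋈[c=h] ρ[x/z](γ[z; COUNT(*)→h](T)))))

Subexpression sizes:
  T → 6
  σ[c<=4](T) → 3
  T → 6
  γ[z; COUNT(*)→h](T) → 4
  ρ[x/z](γ[z; COUNT(*)→h](T)) → 4
  (σ[c<=4](T) ⋈[c=h] ρ[x/z](γ[z; COUNT(*)→h](T))) → 4
  γ[z; SUM(h)→a]((σ[c<=4](T) ⋈[c=h] ρ[x/z](γ[z; COUNT(*)→h](T)))) → 2
  π[a](γ[z; SUM(h)→a]((σ[c<=4](T) ⋈[c=h] ρ[x/z](γ[z; COUNT(*)→h](T))))) → 2

|E| = 2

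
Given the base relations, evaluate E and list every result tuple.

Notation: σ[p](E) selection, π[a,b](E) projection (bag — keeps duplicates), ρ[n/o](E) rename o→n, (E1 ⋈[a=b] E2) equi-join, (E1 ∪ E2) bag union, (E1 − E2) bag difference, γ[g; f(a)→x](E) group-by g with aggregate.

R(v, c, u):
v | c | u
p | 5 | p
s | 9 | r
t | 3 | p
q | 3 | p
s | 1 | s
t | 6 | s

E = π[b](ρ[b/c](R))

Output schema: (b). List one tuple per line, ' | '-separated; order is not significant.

Stepwise |·|:
  R → 6
  ρ[b/c](R) → 6
  π[b](ρ[b/c](R)) → 6

== RESULT ==
b
1
3
3
5
6
9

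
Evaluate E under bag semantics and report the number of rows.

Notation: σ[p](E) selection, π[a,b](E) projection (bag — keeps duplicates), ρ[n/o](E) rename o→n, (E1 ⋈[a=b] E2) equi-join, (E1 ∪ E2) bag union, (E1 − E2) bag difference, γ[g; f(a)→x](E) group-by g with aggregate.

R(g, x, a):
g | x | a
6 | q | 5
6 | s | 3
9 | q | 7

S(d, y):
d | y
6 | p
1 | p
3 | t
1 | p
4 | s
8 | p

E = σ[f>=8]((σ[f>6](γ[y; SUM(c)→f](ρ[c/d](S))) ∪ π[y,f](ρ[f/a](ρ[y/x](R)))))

Stepwise |·|:
  S → 6
  ρ[c/d](S) → 6
  γ[y; SUM(c)→f](ρ[c/d](S)) → 3
  σ[f>6](γ[y; SUM(c)→f](ρ[c/d](S))) → 1
  R → 3
  ρ[y/x](R) → 3
  ρ[f/a](ρ[y/x](R)) → 3
  π[y,f](ρ[f/a](ρ[y/x](R))) → 3
  (σ[f>6](γ[y; SUM(c)→f](ρ[c/d](S))) ∪ π[y,f](ρ[f/a](ρ[y/x](R)))) → 4
  σ[f>=8]((σ[f>6](γ[y; SUM(c)→f](ρ[c/d](S))) ∪ π[y,f](ρ[f/a](ρ[y/x](R))))) → 1

|E| = 1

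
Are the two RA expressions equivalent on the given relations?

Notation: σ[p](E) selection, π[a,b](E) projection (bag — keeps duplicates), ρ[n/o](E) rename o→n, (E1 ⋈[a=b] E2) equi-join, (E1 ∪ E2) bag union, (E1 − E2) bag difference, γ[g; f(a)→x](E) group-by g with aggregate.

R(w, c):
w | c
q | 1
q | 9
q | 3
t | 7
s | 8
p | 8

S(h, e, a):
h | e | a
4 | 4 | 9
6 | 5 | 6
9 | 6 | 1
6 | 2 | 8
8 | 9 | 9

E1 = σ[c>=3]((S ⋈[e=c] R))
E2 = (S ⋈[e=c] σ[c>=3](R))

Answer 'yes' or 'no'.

E1 stepwise |·|:
  S → 5
  R → 6
  (S ⋈[e=c] R) → 1
  σ[c>=3]((S ⋈[e=c] R)) → 1
E2 stepwise |·|:
  S → 5
  R → 6
  σ[c>=3](R) → 5
  (S ⋈[e=c] σ[c>=3](R)) → 1

E1 and E2 produce the same multiset:
h | e | a | w | c
8 | 9 | 9 | q | 9

yes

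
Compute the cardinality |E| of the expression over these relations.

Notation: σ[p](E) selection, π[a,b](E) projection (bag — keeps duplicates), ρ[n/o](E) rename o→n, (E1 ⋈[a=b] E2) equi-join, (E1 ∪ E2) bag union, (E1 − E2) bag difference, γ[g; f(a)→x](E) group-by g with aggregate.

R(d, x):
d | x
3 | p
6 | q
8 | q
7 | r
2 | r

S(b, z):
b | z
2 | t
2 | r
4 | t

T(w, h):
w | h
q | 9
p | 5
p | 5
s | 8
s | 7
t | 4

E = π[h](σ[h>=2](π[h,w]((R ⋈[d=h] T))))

Row counts bottom-up:
  R → 5
  T → 6
  (R ⋈[d=h] T) → 2
  π[h,w]((R ⋈[d=h] T)) → 2
  σ[h>=2](π[h,w]((R ⋈[d=h] T))) → 2
  π[h](σ[h>=2](π[h,w]((R ⋈[d=h] T)))) → 2

|E| = 2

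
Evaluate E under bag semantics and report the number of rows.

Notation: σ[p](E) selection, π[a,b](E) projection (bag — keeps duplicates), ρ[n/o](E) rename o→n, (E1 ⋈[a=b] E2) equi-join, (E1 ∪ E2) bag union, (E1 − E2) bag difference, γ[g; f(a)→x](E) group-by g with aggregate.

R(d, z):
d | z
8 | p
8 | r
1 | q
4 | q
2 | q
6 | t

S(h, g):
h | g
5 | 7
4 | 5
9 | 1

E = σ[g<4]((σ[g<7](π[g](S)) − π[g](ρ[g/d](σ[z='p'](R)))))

Subexpression sizes:
  S → 3
  π[g](S) → 3
  σ[g<7](π[g](S)) → 2
  R → 6
  σ[z='p'](R) → 1
  ρ[g/d](σ[z='p'](R)) → 1
  π[g](ρ[g/d](σ[z='p'](R))) → 1
  (σ[g<7](π[g](S)) − π[g](ρ[g/d](σ[z='p'](R)))) → 2
  σ[g<4]((σ[g<7](π[g](S)) − π[g](ρ[g/d](σ[z='p'](R))))) → 1

|E| = 1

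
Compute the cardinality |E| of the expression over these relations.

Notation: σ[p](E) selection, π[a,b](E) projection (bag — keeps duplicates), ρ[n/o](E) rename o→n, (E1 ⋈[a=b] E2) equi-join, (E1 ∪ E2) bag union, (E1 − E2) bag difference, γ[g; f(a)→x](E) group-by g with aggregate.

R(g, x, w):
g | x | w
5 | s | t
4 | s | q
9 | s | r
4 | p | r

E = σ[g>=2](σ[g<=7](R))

Stepwise |·|:
  R → 4
  σ[g<=7](R) → 3
  σ[g>=2](σ[g<=7](R)) → 3

|E| = 3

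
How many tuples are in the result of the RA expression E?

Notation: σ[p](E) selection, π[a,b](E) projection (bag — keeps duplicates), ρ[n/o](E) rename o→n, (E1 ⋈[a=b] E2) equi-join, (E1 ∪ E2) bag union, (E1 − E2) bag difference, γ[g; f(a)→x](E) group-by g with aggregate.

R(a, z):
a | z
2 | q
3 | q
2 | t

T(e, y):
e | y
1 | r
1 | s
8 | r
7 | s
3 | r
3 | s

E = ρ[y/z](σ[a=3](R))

Stepwise |·|:
  R → 3
  σ[a=3](R) → 1
  ρ[y/z](σ[a=3](R)) → 1

|E| = 1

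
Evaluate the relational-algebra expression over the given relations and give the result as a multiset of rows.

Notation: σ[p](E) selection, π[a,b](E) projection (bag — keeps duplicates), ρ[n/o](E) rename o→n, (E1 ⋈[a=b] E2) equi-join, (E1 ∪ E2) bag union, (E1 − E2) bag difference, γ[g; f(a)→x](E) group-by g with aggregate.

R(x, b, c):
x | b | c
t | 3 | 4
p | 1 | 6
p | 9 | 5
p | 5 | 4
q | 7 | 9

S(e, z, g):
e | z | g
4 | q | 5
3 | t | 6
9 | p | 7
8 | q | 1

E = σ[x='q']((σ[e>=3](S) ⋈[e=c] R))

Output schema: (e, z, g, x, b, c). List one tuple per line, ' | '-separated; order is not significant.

Row counts bottom-up:
  S → 4
  σ[e>=3](S) → 4
  R → 5
  (σ[e>=3](S) ⋈[e=c] R) → 3
  σ[x='q']((σ[e>=3](S) ⋈[e=c] R)) → 1

== RESULT ==
e | z | g | x | b | c
9 | p | 7 | q | 7 | 9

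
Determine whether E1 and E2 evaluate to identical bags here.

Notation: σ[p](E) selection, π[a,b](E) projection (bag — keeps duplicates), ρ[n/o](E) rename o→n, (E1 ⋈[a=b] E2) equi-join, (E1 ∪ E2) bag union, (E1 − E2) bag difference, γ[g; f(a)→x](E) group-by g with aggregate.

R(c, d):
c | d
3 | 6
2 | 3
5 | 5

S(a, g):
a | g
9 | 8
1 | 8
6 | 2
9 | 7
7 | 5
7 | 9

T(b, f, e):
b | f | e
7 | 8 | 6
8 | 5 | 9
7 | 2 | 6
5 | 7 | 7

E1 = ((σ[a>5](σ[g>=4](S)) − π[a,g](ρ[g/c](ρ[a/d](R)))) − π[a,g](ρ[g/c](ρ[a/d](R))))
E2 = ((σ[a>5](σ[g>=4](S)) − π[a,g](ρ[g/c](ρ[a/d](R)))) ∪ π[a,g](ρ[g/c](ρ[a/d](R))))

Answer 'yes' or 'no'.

E1 per-node cardinality:
  S → 6
  σ[g>=4](S) → 5
  σ[a>5](σ[g>=4](S)) → 4
  R → 3
  ρ[a/d](R) → 3
  ρ[g/c](ρ[a/d](R)) → 3
  π[a,g](ρ[g/c](ρ[a/d](R))) → 3
  (σ[a>5](σ[g>=4](S)) − π[a,g](ρ[g/c](ρ[a/d](R)))) → 4
  R → 3
  ρ[a/d](R) → 3
  ρ[g/c](ρ[a/d](R)) → 3
  π[a,g](ρ[g/c](ρ[a/d](R))) → 3
  ((σ[a>5](σ[g>=4](S)) − π[a,g](ρ[g/c](ρ[a/d](R)))) − π[a,g](ρ[g/c](ρ[a/d](R)))) → 4
E2 per-node cardinality:
  S → 6
  σ[g>=4](S) → 5
  σ[a>5](σ[g>=4](S)) → 4
  R → 3
  ρ[a/d](R) → 3
  ρ[g/c](ρ[a/d](R)) → 3
  π[a,g](ρ[g/c](ρ[a/d](R))) → 3
  (σ[a>5](σ[g>=4](S)) − π[a,g](ρ[g/c](ρ[a/d](R)))) → 4
  R → 3
  ρ[a/d](R) → 3
  ρ[g/c](ρ[a/d](R)) → 3
  π[a,g](ρ[g/c](ρ[a/d](R))) → 3
  ((σ[a>5](σ[g>=4](S)) − π[a,g](ρ[g/c](ρ[a/d](R)))) ∪ π[a,g](ρ[g/c](ρ[a/d](R)))) → 7

E1 result:
a | g
7 | 5
7 | 9
9 | 7
9 | 8
E2 result:
a | g
3 | 2
5 | 5
6 | 3
7 | 5
7 | 9
9 | 7
9 | 8
Witness: (5, 5) appears 0× in E1 but 1× in E2.

no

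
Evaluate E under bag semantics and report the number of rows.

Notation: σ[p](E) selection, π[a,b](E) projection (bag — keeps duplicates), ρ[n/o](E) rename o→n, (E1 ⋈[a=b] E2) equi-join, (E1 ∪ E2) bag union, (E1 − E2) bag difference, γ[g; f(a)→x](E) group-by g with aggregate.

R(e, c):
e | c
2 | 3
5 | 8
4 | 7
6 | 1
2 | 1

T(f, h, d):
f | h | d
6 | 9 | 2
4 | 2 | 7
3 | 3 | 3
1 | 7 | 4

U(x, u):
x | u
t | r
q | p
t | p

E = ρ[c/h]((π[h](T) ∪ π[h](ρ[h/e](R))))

Per-node cardinality:
  T → 4
  π[h](T) → 4
  R → 5
  ρ[h/e](R) → 5
  π[h](ρ[h/e](R)) → 5
  (π[h](T) ∪ π[h](ρ[h/e](R))) → 9
  ρ[c/h]((π[h](T) ∪ π[h](ρ[h/e](R)))) → 9

|E| = 9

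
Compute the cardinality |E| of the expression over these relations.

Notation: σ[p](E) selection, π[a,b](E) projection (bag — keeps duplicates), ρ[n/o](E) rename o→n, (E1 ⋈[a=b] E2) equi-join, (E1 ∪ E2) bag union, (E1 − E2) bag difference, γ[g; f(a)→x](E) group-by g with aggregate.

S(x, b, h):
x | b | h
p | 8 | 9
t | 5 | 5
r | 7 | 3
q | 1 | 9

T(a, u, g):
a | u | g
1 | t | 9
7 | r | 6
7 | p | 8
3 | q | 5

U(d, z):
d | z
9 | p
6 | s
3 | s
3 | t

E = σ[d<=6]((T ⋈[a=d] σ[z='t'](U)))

Per-node cardinality:
  T → 4
  U → 4
  σ[z='t'](U) → 1
  (T ⋈[a=d] σ[z='t'](U)) → 1
  σ[d<=6]((T ⋈[a=d] σ[z='t'](U))) → 1

|E| = 1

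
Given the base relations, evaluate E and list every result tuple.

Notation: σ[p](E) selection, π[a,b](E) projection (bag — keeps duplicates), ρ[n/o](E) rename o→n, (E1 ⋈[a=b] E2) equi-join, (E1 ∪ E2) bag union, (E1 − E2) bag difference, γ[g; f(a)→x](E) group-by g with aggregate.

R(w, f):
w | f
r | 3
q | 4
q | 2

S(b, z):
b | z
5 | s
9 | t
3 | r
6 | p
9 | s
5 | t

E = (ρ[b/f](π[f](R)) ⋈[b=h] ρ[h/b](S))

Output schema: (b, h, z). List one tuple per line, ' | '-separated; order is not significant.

Per-node cardinality:
  R → 3
  π[f](R) → 3
  ρ[b/f](π[f](R)) → 3
  S → 6
  ρ[h/b](S) → 6
  (ρ[b/f](π[f](R)) ⋈[b=h] ρ[h/b](S)) → 1

== RESULT ==
b | h | z
3 | 3 | r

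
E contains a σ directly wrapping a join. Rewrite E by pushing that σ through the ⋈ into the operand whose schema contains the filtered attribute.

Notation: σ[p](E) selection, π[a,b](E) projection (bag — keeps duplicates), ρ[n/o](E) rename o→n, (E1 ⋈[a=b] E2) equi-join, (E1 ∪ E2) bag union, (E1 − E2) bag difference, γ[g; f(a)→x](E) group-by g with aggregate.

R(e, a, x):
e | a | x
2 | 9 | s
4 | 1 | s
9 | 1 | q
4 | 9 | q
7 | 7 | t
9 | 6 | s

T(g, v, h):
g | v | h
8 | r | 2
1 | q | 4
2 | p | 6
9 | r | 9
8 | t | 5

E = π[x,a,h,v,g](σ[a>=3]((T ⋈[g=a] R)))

σ filters on a, owned by the right side.
E' = π[x,a,h,v,g]((T ⋈[g=a] σ[a>=3](R)))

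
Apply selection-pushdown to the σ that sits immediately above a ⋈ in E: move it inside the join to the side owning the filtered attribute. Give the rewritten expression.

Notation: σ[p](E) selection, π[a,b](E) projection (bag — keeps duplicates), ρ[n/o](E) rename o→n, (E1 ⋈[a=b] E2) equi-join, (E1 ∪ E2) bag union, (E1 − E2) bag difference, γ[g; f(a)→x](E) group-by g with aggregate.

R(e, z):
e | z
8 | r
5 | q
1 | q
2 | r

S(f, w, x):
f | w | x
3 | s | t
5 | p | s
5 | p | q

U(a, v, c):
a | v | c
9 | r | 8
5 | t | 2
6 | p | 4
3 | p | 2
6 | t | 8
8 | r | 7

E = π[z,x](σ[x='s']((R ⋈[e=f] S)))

σ filters on x, owned by the right side.
E' = π[z,x]((R ⋈[e=f] σ[x='s'](S)))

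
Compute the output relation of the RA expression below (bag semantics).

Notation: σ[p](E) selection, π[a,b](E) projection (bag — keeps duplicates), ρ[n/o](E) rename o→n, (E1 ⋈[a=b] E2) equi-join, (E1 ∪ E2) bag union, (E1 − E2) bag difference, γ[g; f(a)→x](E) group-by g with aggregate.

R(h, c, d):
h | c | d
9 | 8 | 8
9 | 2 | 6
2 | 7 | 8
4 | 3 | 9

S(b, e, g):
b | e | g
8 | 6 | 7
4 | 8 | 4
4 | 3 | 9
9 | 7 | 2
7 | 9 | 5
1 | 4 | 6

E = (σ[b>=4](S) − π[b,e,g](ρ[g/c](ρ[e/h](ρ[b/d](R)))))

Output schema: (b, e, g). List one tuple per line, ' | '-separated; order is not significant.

Row counts bottom-up:
  S → 6
  σ[b>=4](S) → 5
  R → 4
  ρ[b/d](R) → 4
  ρ[e/h](ρ[b/d](R)) → 4
  ρ[g/c](ρ[e/h](ρ[b/d](R))) → 4
  π[b,e,g](ρ[g/c](ρ[e/h](ρ[b/d](R)))) → 4
  (σ[b>=4](S) − π[b,e,g](ρ[g/c](ρ[e/h](ρ[b/d](R))))) → 5

== RESULT ==
b | e | g
4 | 3 | 9
4 | 8 | 4
7 | 9 | 5
8 | 6 | 7
9 | 7 | 2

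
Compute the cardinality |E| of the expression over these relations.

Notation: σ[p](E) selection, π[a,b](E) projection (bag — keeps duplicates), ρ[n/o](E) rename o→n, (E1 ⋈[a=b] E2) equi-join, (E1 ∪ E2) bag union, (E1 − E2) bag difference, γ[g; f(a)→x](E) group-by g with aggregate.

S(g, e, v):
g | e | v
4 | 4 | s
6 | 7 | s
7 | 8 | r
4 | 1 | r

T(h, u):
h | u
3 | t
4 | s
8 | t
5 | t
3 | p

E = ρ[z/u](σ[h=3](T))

Row counts bottom-up:
  T → 5
  σ[h=3](T) → 2
  ρ[z/u](σ[h=3](T)) → 2

|E| = 2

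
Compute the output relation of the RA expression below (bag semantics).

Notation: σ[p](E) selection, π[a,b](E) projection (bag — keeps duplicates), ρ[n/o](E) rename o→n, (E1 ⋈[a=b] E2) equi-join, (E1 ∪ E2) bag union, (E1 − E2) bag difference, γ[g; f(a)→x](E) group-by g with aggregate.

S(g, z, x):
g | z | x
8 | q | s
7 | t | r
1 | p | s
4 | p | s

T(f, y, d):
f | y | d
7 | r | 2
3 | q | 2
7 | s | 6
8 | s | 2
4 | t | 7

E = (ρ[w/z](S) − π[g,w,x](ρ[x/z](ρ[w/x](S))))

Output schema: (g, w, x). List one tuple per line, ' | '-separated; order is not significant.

Per-node cardinality:
  S → 4
  ρ[w/z](S) → 4
  S → 4
  ρ[w/x](S) → 4
  ρ[x/z](ρ[w/x](S)) → 4
  π[g,w,x](ρ[x/z](ρ[w/x](S))) → 4
  (ρ[w/z](S) − π[g,w,x](ρ[x/z](ρ[w/x](S)))) → 4

== RESULT ==
g | w | x
1 | p | s
4 | p | s
7 | t | r
8 | q | s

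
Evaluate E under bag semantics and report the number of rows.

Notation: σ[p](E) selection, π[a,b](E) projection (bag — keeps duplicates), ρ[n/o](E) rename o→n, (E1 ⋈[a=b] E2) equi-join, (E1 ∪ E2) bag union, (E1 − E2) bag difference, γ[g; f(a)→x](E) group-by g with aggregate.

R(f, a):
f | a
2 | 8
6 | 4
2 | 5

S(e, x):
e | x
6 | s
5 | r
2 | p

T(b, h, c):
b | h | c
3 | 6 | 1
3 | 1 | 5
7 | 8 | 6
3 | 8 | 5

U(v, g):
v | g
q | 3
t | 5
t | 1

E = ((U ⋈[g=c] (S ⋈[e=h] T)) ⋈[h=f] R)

Per-node cardinality:
  U → 3
  S → 3
  T → 4
  (S ⋈[e=h] T) → 1
  (U ⋈[g=c] (S ⋈[e=h] T)) → 1
  R → 3
  ((U ⋈[g=c] (S ⋈[e=h] T)) ⋈[h=f] R) → 1

|E| = 1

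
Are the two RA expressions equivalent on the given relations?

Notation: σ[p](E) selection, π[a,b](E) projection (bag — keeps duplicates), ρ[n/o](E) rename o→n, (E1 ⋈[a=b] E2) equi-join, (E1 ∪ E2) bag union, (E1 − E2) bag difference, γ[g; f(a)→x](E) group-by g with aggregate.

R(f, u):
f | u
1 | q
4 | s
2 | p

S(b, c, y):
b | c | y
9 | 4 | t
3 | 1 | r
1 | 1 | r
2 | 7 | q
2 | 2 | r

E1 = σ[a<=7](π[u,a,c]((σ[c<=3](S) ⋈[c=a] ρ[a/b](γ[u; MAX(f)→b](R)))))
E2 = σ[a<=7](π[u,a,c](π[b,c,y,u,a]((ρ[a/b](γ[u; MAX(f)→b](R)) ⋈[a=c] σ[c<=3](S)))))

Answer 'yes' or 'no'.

E1 row counts bottom-up:
  S → 5
  σ[c<=3](S) → 3
  R → 3
  γ[u; MAX(f)→b](R) → 3
  ρ[a/b](γ[u; MAX(f)→b](R)) → 3
  (σ[c<=3](S) ⋈[c=a] ρ[a/b](γ[u; MAX(f)→b](R))) → 3
  π[u,a,c]((σ[c<=3](S) ⋈[c=a] ρ[a/b](γ[u; MAX(f)→b](R)))) → 3
  σ[a<=7](π[u,a,c]((σ[c<=3](S) ⋈[c=a] ρ[a/b](γ[u; MAX(f)→b](R))))) → 3
E2 row counts bottom-up:
  R → 3
  γ[u; MAX(f)→b](R) → 3
  ρ[a/b](γ[u; MAX(f)→b](R)) → 3
  S → 5
  σ[c<=3](S) → 3
  (ρ[a/b](γ[u; MAX(f)→b](R)) ⋈[a=c] σ[c<=3](S)) → 3
  π[b,c,y,u,a]((ρ[a/b](γ[u; MAX(f)→b](R)) ⋈[a=c] σ[c<=3](S))) → 3
  π[u,a,c](π[b,c,y,u,a]((ρ[a/b](γ[u; MAX(f)→b](R)) ⋈[a=c] σ[c<=3](S)))) → 3
  σ[a<=7](π[u,a,c](π[b,c,y,u,a]((ρ[a/b](γ[u; MAX(f)→b](R)) ⋈[a=c] σ[c<=3](S))))) → 3

E1 and E2 produce the same multiset:
u | a | c
p | 2 | 2
q | 1 | 1
q | 1 | 1

yes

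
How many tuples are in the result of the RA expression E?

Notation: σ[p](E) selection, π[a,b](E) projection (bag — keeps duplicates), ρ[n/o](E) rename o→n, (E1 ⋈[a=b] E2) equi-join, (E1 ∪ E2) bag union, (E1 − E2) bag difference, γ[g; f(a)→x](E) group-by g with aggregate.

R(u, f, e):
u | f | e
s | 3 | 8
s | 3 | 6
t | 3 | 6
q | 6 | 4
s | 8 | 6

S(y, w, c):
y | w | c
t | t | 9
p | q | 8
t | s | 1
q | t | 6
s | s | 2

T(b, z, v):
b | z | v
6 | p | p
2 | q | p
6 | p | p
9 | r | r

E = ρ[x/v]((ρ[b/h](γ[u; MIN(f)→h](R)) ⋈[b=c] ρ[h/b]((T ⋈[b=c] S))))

Subexpression sizes:
  R → 5
  γ[u; MIN(f)→h](R) → 3
  ρ[b/h](γ[u; MIN(f)→h](R)) → 3
  T → 4
  S → 5
  (T ⋈[b=c] S) → 4
  ρ[h/b]((T ⋈[b=c] S)) → 4
  (ρ[b/h](γ[u; MIN(f)→h](R)) ⋈[b=c] ρ[h/b]((T ⋈[b=c] S))) → 2
  ρ[x/v]((ρ[b/h](γ[u; MIN(f)→h](R)) ⋈[b=c] ρ[h/b]((T ⋈[b=c] S)))) → 2

|E| = 2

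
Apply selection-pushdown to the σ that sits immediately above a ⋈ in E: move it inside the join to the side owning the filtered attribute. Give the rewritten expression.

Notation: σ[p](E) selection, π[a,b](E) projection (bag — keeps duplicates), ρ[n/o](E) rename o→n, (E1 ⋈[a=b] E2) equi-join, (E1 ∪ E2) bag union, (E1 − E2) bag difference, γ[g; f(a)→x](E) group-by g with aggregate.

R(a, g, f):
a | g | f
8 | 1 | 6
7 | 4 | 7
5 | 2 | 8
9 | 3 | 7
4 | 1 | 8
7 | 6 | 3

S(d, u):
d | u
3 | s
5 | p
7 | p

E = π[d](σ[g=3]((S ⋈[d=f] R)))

σ filters on g, owned by the right side.
E' = π[d]((S ⋈[d=f] σ[g=3](R)))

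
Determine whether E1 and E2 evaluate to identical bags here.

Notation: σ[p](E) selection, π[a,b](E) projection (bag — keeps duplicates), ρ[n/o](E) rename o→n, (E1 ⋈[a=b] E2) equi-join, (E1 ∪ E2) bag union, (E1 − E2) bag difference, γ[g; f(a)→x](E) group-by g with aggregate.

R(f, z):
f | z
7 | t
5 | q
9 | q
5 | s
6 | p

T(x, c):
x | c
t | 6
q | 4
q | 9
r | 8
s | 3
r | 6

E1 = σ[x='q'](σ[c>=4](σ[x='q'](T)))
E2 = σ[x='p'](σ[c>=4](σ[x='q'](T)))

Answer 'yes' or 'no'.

E1 stepwise |·|:
  T → 6
  σ[x='q'](T) → 2
  σ[c>=4](σ[x='q'](T)) → 2
  σ[x='q'](σ[c>=4](σ[x='q'](T))) → 2
E2 stepwise |·|:
  T → 6
  σ[x='q'](T) → 2
  σ[c>=4](σ[x='q'](T)) → 2
  σ[x='p'](σ[c>=4](σ[x='q'](T))) → 0

E1 result:
x | c
q | 4
q | 9
E2 result:
x | c
(0 rows)
Witness: ('q', 9) appears 1× in E1 but 0× in E2.

no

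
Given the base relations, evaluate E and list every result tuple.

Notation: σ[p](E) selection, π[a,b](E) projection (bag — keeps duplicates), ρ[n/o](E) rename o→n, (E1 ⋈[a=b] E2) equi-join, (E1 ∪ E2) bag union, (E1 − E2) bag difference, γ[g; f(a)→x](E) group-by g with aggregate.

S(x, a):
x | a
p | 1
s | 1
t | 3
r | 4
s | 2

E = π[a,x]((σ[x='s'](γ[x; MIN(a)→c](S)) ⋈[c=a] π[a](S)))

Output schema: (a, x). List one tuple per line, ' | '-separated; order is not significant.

Per-node cardinality:
  S → 5
  γ[x; MIN(a)→c](S) → 4
  σ[x='s'](γ[x; MIN(a)→c](S)) → 1
  S → 5
  π[a](S) → 5
  (σ[x='s'](γ[x; MIN(a)→c](S)) ⋈[c=a] π[a](S)) → 2
  π[a,x]((σ[x='s'](γ[x; MIN(a)→c](S)) ⋈[c=a] π[a](S))) → 2

== RESULT ==
a | x
1 | s
1 | s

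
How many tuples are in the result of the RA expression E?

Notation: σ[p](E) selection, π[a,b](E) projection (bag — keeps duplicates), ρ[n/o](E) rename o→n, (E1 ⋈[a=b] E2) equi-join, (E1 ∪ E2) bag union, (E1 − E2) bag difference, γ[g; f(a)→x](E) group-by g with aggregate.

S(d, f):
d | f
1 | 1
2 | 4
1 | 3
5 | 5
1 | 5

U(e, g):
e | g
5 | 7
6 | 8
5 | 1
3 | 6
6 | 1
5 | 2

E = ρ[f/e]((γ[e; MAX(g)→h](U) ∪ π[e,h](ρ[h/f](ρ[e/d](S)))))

Stepwise |·|:
  U → 6
  γ[e; MAX(g)→h](U) → 3
  S → 5
  ρ[e/d](S) → 5
  ρ[h/f](ρ[e/d](S)) → 5
  π[e,h](ρ[h/f](ρ[e/d](S))) → 5
  (γ[e; MAX(g)→h](U) ∪ π[e,h](ρ[h/f](ρ[e/d](S)))) → 8
  ρ[f/e]((γ[e; MAX(g)→h](U) ∪ π[e,h](ρ[h/f](ρ[e/d](S))))) → 8

|E| = 8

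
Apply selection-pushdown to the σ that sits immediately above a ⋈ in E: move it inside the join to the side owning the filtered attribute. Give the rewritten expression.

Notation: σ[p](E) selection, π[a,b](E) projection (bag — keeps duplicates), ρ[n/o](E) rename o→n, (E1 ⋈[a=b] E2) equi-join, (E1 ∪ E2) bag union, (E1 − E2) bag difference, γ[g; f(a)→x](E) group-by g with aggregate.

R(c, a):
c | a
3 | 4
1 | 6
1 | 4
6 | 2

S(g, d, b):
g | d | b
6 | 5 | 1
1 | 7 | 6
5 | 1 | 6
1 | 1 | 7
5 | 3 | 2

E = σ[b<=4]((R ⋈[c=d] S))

σ filters on b, owned by the right side.
E' = (R ⋈[c=d] σ[b<=4](S))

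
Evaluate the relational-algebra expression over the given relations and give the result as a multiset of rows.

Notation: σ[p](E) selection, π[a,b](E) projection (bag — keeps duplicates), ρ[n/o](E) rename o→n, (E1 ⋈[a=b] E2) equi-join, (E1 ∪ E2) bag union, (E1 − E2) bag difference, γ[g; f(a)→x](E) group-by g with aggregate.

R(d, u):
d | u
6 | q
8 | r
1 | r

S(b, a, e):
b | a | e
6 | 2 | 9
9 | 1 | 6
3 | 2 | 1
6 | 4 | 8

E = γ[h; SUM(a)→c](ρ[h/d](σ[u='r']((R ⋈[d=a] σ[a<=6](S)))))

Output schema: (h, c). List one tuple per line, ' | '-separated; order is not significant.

Subexpression sizes:
  R → 3
  S → 4
  σ[a<=6](S) → 4
  (R ⋈[d=a] σ[a<=6](S)) → 1
  σ[u='r']((R ⋈[d=a] σ[a<=6](S))) → 1
  ρ[h/d](σ[u='r']((R ⋈[d=a] σ[a<=6](S)))) → 1
  γ[h; SUM(a)→c](ρ[h/d](σ[u='r']((R ⋈[d=a] σ[a<=6](S))))) → 1

== RESULT ==
h | c
1 | 1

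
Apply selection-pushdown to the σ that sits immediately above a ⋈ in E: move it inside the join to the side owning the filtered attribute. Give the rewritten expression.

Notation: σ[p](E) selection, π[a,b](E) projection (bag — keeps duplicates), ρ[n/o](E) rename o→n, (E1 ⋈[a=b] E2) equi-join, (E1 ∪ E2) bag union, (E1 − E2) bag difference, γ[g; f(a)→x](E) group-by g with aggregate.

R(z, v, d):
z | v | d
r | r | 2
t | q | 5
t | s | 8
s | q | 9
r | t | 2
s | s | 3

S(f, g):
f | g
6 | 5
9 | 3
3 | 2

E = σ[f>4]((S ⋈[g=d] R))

σ filters on f, owned by the left side.
E' = (σ[f>4](S) ⋈[g=d] R)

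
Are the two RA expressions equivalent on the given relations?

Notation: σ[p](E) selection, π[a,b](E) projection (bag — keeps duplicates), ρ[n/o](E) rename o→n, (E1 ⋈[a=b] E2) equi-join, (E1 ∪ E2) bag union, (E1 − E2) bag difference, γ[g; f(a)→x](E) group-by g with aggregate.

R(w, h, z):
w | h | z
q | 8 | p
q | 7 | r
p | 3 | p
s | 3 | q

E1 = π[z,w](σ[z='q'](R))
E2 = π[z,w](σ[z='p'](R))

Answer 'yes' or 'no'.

E1 subexpression sizes:
  R → 4
  σ[z='q'](R) → 1
  π[z,w](σ[z='q'](R)) → 1
E2 subexpression sizes:
  R → 4
  σ[z='p'](R) → 2
  π[z,w](σ[z='p'](R)) → 2

E1 result:
z | w
q | s
E2 result:
z | w
p | p
p | q
Witness: ('q', 's') appears 1× in E1 but 0× in E2.

no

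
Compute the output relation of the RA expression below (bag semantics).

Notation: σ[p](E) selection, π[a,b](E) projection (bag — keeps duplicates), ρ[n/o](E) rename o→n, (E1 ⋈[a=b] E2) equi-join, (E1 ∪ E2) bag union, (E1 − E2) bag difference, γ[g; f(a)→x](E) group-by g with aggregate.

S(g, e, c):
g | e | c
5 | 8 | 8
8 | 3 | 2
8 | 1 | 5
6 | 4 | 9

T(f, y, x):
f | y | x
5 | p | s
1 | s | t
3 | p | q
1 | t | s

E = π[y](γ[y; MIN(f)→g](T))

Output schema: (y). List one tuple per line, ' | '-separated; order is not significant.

Row counts bottom-up:
  T → 4
  γ[y; MIN(f)→g](T) → 3
  π[y](γ[y; MIN(f)→g](T)) → 3

== RESULT ==
y
p
s
t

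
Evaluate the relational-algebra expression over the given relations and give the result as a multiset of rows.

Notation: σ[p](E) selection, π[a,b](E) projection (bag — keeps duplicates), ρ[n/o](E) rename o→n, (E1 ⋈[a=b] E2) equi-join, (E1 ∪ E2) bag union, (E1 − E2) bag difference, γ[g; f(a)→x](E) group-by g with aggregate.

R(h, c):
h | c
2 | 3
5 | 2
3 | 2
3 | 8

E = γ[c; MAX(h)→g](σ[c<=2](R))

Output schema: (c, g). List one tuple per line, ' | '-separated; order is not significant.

Per-node cardinality:
  R → 4
  σ[c<=2](R) → 2
  γ[c; MAX(h)→g](σ[c<=2](R)) → 1

== RESULT ==
c | g
2 | 5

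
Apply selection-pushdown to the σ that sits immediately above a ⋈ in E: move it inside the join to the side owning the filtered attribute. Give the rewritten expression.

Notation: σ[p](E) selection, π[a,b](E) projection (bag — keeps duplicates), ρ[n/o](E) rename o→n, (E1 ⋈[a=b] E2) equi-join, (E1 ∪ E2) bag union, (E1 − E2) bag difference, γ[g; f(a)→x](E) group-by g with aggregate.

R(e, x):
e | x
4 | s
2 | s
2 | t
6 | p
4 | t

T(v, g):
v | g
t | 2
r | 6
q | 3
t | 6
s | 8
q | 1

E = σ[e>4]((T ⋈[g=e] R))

σ filters on e, owned by the right side.
E' = (T ⋈[g=e] σ[e>4](R))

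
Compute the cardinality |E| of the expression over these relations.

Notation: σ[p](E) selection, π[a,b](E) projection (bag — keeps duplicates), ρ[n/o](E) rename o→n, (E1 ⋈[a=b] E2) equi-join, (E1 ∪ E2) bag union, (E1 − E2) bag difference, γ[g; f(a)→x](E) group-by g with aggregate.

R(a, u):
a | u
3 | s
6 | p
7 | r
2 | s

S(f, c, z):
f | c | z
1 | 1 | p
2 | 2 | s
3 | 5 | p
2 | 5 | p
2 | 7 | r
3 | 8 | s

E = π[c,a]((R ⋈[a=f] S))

Subexpression sizes:
  R → 4
  S → 6
  (R ⋈[a=f] S) → 5
  π[c,a]((R ⋈[a=f] S)) → 5

|E| = 5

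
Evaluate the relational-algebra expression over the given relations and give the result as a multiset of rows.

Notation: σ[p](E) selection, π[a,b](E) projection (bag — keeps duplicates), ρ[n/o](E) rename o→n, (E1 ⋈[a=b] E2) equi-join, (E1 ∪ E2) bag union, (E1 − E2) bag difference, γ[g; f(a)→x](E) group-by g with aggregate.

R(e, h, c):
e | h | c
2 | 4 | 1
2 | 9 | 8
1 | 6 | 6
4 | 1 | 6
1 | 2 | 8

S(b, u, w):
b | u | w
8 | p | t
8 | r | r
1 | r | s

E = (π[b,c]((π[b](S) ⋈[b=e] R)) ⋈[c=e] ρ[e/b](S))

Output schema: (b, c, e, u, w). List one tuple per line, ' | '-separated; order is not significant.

Subexpression sizes:
  S → 3
  π[b](S) → 3
  R → 5
  (π[b](S) ⋈[b=e] R) → 2
  π[b,c]((π[b](S) ⋈[b=e] R)) → 2
  S → 3
  ρ[e/b](S) → 3
  (π[b,c]((π[b](S) ⋈[b=e] R)) ⋈[c=e] ρ[e/b](S)) → 2

== RESULT ==
b | c | e | u | w
1 | 8 | 8 | p | t
1 | 8 | 8 | r | r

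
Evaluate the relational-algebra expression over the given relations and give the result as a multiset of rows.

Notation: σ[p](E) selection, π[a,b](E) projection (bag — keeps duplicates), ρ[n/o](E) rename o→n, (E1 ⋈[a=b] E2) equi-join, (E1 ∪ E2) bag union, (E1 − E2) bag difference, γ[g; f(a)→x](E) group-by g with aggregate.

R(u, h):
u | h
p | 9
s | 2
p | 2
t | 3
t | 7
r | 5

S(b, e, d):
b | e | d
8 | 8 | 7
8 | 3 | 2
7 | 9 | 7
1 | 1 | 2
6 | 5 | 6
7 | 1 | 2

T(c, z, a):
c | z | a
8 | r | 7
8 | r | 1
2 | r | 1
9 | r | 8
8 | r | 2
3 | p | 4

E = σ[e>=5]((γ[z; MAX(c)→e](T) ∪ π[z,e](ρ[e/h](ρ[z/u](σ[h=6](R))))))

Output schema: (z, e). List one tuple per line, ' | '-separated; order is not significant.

Row counts bottom-up:
  T → 6
  γ[z; MAX(c)→e](T) → 2
  R → 6
  σ[h=6](R) → 0
  ρ[z/u](σ[h=6](R)) → 0
  ρ[e/h](ρ[z/u](σ[h=6](R))) → 0
  π[z,e](ρ[e/h](ρ[z/u](σ[h=6](R)))) → 0
  (γ[z; MAX(c)→e](T) ∪ π[z,e](ρ[e/h](ρ[z/u](σ[h=6](R))))) → 2
  σ[e>=5]((γ[z; MAX(c)→e](T) ∪ π[z,e](ρ[e/h](ρ[z/u](σ[h=6](R)))))) → 1

== RESULT ==
z | e
r | 9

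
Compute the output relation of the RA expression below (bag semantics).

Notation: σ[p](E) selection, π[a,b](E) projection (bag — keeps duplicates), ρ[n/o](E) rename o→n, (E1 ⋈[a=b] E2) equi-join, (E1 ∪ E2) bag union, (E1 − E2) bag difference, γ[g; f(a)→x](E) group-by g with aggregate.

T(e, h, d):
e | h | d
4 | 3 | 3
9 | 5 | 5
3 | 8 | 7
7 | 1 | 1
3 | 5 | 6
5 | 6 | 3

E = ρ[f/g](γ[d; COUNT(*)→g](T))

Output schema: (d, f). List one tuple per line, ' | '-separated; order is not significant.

Per-node cardinality:
  T → 6
  γ[d; COUNT(*)→g](T) → 5
  ρ[f/g](γ[d; COUNT(*)→g](T)) → 5

== RESULT ==
d | f
1 | 1
3 | 2
5 | 1
6 | 1
7 | 1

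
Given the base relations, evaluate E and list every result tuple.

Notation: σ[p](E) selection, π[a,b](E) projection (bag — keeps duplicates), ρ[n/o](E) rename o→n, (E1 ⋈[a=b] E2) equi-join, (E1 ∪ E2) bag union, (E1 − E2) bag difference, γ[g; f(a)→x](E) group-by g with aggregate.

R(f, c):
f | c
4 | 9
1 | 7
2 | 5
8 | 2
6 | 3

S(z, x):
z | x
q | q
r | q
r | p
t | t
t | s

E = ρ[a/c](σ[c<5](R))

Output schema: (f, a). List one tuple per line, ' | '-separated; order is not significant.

Subexpression sizes:
  R → 5
  σ[c<5](R) → 2
  ρ[a/c](σ[c<5](R)) → 2

== RESULT ==
f | a
6 | 3
8 | 2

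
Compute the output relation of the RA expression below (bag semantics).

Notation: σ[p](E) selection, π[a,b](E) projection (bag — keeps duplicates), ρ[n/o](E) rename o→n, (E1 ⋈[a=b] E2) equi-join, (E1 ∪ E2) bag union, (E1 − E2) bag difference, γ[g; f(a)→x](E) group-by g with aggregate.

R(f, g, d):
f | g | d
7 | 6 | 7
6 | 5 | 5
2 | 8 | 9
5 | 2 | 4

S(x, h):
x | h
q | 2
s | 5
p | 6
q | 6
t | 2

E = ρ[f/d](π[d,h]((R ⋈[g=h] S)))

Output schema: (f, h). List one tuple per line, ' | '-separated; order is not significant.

Stepwise |·|:
  R → 4
  S → 5
  (R ⋈[g=h] S) → 5
  π[d,h]((R ⋈[g=h] S)) → 5
  ρ[f/d](π[d,h]((R ⋈[g=h] S))) → 5

== RESULT ==
f | h
4 | 2
4 | 2
5 | 5
7 | 6
7 | 6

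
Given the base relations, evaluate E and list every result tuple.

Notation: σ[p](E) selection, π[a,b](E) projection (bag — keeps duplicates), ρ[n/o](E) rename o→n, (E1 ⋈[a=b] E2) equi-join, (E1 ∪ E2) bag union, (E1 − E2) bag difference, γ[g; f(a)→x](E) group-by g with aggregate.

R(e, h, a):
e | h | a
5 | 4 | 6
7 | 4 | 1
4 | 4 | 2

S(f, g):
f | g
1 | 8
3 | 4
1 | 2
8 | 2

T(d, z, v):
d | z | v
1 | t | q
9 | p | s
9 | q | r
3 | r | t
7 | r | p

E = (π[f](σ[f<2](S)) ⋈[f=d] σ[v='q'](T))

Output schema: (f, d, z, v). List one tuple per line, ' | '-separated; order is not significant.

Row counts bottom-up:
  S → 4
  σ[f<2](S) → 2
  π[f](σ[f<2](S)) → 2
  T → 5
  σ[v='q'](T) → 1
  (π[f](σ[f<2](S)) ⋈[f=d] σ[v='q'](T)) → 2

== RESULT ==
f | d | z | v
1 | 1 | t | q
1 | 1 | t | q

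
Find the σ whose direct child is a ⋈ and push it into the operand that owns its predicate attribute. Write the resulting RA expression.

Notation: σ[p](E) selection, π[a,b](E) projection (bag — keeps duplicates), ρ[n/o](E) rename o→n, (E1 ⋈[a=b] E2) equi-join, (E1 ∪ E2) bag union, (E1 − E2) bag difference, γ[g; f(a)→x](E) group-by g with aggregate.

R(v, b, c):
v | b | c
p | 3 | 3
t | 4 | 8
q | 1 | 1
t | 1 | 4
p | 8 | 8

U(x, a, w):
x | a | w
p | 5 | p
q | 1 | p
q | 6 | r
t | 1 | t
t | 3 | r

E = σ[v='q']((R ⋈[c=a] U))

σ filters on v, owned by the left side.
E' = (σ[v='q'](R) ⋈[c=a] U)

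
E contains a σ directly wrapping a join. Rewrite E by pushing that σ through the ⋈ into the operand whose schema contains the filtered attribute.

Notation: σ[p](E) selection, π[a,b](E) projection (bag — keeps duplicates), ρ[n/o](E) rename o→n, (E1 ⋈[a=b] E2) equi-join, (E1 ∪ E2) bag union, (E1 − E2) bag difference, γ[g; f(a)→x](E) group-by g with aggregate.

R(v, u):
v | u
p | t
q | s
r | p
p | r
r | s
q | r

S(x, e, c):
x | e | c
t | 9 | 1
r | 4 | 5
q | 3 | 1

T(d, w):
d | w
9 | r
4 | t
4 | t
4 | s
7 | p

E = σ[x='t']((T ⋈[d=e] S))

σ filters on x, owned by the right side.
E' = (T ⋈[d=e] σ[x='t'](S))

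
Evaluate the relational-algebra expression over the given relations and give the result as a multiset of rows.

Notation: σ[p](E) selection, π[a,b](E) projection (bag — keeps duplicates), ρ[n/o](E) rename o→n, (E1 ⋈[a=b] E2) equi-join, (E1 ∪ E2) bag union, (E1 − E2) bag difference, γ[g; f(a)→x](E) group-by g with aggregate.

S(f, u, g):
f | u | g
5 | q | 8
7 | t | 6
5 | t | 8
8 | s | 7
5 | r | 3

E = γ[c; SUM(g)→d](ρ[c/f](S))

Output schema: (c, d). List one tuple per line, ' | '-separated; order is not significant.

Subexpression sizes:
  S → 5
  ρ[c/f](S) → 5
  γ[c; SUM(g)→d](ρ[c/f](S)) → 3

== RESULT ==
c | d
5 | 19
7 | 6
8 | 7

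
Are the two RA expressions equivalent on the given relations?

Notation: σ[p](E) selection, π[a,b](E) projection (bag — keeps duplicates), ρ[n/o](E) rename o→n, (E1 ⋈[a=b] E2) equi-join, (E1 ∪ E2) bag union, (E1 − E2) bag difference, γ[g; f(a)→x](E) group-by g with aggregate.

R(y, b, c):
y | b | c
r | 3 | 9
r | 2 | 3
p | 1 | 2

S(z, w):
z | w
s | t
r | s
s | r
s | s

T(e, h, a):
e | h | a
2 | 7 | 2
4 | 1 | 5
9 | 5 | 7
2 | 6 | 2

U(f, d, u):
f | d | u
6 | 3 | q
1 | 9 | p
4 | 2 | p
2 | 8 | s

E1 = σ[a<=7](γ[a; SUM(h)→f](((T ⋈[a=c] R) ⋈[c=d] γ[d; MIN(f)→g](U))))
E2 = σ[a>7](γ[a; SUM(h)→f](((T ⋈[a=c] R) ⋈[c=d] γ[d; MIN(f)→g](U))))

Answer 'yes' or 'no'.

E1 stepwise |·|:
  T → 4
  R → 3
  (T ⋈[a=c] R) → 2
  U → 4
  γ[d; MIN(f)→g](U) → 4
  ((T ⋈[a=c] R) ⋈[c=d] γ[d; MIN(f)→g](U)) → 2
  γ[a; SUM(h)→f](((T ⋈[a=c] R) ⋈[c=d] γ[d; MIN(f)→g](U))) → 1
  σ[a<=7](γ[a; SUM(h)→f](((T ⋈[a=c] R) ⋈[c=d] γ[d; MIN(f)→g](U)))) → 1
E2 stepwise |·|:
  T → 4
  R → 3
  (T ⋈[a=c] R) → 2
  U → 4
  γ[d; MIN(f)→g](U) → 4
  ((T ⋈[a=c] R) ⋈[c=d] γ[d; MIN(f)→g](U)) → 2
  γ[a; SUM(h)→f](((T ⋈[a=c] R) ⋈[c=d] γ[d; MIN(f)→g](U))) → 1
  σ[a>7](γ[a; SUM(h)→f](((T ⋈[a=c] R) ⋈[c=d] γ[d; MIN(f)→g](U)))) → 0

E1 result:
a | f
2 | 13
E2 result:
a | f
(0 rows)
Witness: (2, 13) appears 1× in E1 but 0× in E2.

no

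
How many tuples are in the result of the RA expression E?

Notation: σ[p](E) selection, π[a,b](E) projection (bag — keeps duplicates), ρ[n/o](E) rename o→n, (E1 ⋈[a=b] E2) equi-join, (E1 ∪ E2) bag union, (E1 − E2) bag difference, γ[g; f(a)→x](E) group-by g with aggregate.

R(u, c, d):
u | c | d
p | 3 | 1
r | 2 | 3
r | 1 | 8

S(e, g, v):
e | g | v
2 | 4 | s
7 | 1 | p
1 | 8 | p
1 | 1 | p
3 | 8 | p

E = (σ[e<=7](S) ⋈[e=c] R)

Row counts bottom-up:
  S → 5
  σ[e<=7](S) → 5
  R → 3
  (σ[e<=7](S) ⋈[e=c] R) → 4

|E| = 4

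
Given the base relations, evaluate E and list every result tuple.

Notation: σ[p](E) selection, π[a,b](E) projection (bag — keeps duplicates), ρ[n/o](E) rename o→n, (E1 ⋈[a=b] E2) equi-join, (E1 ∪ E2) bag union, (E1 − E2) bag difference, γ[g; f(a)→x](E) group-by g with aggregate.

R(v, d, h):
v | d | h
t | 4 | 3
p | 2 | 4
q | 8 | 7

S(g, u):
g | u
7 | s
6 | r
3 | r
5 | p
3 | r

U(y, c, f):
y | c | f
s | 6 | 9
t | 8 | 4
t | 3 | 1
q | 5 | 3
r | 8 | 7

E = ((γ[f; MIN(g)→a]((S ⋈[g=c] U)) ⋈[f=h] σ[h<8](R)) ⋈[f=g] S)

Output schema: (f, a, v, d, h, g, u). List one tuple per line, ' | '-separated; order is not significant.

Stepwise |·|:
  S → 5
  U → 5
  (S ⋈[g=c] U) → 4
  γ[f; MIN(g)→a]((S ⋈[g=c] U)) → 3
  R → 3
  σ[h<8](R) → 3
  (γ[f; MIN(g)→a]((S ⋈[g=c] U)) ⋈[f=h] σ[h<8](R)) → 1
  S → 5
  ((γ[f; MIN(g)→a]((S ⋈[g=c] U)) ⋈[f=h] σ[h<8](R)) ⋈[f=g] S) → 2

== RESULT ==
f | a | v | d | h | g | u
3 | 5 | t | 4 | 3 | 3 | r
3 | 5 | t | 4 | 3 | 3 | r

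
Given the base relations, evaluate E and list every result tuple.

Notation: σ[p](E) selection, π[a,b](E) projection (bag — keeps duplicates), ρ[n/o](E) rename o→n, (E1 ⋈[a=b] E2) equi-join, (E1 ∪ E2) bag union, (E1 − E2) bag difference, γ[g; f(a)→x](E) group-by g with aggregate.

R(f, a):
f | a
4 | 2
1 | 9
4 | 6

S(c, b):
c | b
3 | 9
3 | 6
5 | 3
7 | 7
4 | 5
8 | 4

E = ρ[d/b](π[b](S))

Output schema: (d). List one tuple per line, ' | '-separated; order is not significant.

Per-node cardinality:
  S → 6
  π[b](S) → 6
  ρ[d/b](π[b](S)) → 6

== RESULT ==
d
3
4
5
6
7
9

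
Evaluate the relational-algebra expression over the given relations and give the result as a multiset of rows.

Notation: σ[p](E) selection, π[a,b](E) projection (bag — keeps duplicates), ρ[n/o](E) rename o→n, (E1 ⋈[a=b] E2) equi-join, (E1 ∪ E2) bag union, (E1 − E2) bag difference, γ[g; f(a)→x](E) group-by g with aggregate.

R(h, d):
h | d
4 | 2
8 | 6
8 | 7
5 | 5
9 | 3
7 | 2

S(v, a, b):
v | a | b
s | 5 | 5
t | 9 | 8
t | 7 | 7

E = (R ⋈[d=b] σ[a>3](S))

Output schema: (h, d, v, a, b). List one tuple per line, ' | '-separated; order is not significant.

Subexpression sizes:
  R → 6
  S → 3
  σ[a>3](S) → 3
  (R ⋈[d=b] σ[a>3](S)) → 2

== RESULT ==
h | d | v | a | b
5 | 5 | s | 5 | 5
8 | 7 | t | 7 | 7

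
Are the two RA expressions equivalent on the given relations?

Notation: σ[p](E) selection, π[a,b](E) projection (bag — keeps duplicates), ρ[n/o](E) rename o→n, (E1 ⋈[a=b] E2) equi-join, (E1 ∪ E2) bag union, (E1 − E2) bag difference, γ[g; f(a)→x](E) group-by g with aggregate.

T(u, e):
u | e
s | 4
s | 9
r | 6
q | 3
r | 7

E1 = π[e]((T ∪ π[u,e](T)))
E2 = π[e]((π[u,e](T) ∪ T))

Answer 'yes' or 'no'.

E1 per-node cardinality:
  T → 5
  T → 5
  π[u,e](T) → 5
  (T ∪ π[u,e](T)) → 10
  π[e]((T ∪ π[u,e](T))) → 10
E2 per-node cardinality:
  T → 5
  π[u,e](T) → 5
  T → 5
  (π[u,e](T) ∪ T) → 10
  π[e]((π[u,e](T) ∪ T)) → 10

E1 and E2 produce the same multiset:
e
3
3
4
4
6
6
7
7
9
9

yes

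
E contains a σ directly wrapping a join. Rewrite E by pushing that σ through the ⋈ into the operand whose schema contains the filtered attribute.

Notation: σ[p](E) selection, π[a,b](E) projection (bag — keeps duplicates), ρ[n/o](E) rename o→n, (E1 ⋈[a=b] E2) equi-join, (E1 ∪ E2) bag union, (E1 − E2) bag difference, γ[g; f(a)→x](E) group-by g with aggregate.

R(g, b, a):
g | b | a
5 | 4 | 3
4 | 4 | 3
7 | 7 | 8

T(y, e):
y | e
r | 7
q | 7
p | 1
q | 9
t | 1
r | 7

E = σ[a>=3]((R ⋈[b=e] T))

σ filters on a, owned by the left side.
E' = (σ[a>=3](R) ⋈[b=e] T)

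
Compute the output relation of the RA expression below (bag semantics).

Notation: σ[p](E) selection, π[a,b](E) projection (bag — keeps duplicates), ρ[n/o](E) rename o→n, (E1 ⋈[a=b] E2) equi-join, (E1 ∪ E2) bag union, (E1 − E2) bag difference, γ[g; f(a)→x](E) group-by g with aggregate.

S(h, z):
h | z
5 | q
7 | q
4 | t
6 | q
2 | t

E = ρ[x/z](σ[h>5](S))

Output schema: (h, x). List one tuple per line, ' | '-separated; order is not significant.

Per-node cardinality:
  S → 5
  σ[h>5](S) → 2
  ρ[x/z](σ[h>5](S)) → 2

== RESULT ==
h | x
6 | q
7 | q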